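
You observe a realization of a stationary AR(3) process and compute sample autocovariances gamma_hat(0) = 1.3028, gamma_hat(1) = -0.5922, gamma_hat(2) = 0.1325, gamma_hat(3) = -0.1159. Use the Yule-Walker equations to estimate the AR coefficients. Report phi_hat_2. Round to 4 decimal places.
\hat\phi_{2} = -0.1961

The Yule-Walker equations for an AR(p) process read, in matrix form,
  Gamma_p phi = r_p,   with   (Gamma_p)_{ij} = gamma(|i - j|),
                       (r_p)_i = gamma(i),   i,j = 1..p.
Substitute the sample gammas (Toeplitz matrix and right-hand side of size 3):
  Gamma_p = [[1.3028, -0.5922, 0.1325], [-0.5922, 1.3028, -0.5922], [0.1325, -0.5922, 1.3028]]
  r_p     = [-0.5922, 0.1325, -0.1159]
Written out (R1..R3):
  (R1) 1.3028 phi_1 - 0.5922 phi_2 + 0.1325 phi_3 = -0.5922
  (R2) -0.5922 phi_1 + 1.3028 phi_2 - 0.5922 phi_3 = 0.1325
  (R3) 0.1325 phi_1 - 0.5922 phi_2 + 1.3028 phi_3 = -0.1159
Gaussian elimination:
  R2 <- R2 - (-0.5922/1.3028) R1 = R2 - (-0.454559) R1:  1.03361 phi_2 - 0.531971 phi_3 = -0.13669
  R3 <- R3 - (0.1325/1.3028) R1 = R3 - (0.101704) R1:  -0.531971 phi_2 + 1.289324 phi_3 = -0.055671
  R3 <- R3 - (-0.531971/1.03361) R2 = R3 - (-0.514673) R2:  1.015533 phi_3 = -0.126022
Back-substitution:
  phi_hat_3 = -0.126022 / 1.015533 = -0.124094
  phi_hat_2 = (-0.13669 - (-0.531971)(-0.124094)) / 1.03361 = -0.196113
  phi_hat_1 = (-0.5922 - (-0.5922)(-0.196113) - (0.1325)(-0.124094)) / 1.3028 = -0.531084
So phi_hat = [-0.5311, -0.1961, -0.1241].
Therefore phi_hat_2 = -0.1961.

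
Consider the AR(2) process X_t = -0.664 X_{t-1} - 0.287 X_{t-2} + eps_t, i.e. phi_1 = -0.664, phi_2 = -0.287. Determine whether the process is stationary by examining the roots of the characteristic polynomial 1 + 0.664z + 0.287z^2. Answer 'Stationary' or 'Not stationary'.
\text{Stationary}

The AR(p) characteristic polynomial is P(z) = 1 + 0.664z + 0.287z^2.
Stationarity requires all roots to lie outside the unit circle, i.e. |z| > 1 for every root.
Set 1 + (0.664) z + (0.287) z^2 = 0, i.e. a z^2 + b z + c = 0 with a = 0.287, b = 0.664, c = 1.
Discriminant D = b^2 - 4ac = (0.664)^2 - 4*(0.287)*1 = 0.440896 - (1.148) = -0.707104.
D < 0, so the roots are the complex-conjugate pair z = (-b +/- i sqrt(-D)) / (2a) = -1.1568 +/- 1.465i.
For a conjugate pair |z|^2 = z * conj(z) = (product of roots) = c/a = 1/(0.287) = 3.484321, so |z| = sqrt(3.484321) = 1.8666 for both roots.
Moduli of all roots: 1.8666, 1.8666.
All moduli strictly greater than 1? Yes.
Verdict: Stationary.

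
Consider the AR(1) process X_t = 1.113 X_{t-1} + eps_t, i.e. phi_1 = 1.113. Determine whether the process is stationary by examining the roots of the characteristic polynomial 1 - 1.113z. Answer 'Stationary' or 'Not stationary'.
\text{Not stationary}

The AR(p) characteristic polynomial is P(z) = 1 - 1.113z.
Stationarity requires all roots to lie outside the unit circle, i.e. |z| > 1 for every root.
This is linear in z: 1 + (-1.113) z = 0  =>  z = -1/(-1.113) = 0.898473,  |z| = 0.898473.
Moduli of all roots: 0.8985.
All moduli strictly greater than 1? No.
Verdict: Not stationary.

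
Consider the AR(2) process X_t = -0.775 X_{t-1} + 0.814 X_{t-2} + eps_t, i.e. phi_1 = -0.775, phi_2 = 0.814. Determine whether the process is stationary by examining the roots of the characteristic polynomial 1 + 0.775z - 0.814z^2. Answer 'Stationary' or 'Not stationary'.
\text{Not stationary}

The AR(p) characteristic polynomial is P(z) = 1 + 0.775z - 0.814z^2.
Stationarity requires all roots to lie outside the unit circle, i.e. |z| > 1 for every root.
Set 1 + (0.775) z + (-0.814) z^2 = 0, i.e. a z^2 + b z + c = 0 with a = -0.814, b = 0.775, c = 1.
Discriminant D = b^2 - 4ac = (0.775)^2 - 4*(-0.814)*1 = 0.600625 - (-3.256) = 3.856625.
D >= 0, so the roots are real: z = (-b +/- sqrt(D)) / (2a) = (-0.775 +/- 1.963829) / (-1.628).
  z_1 = (-0.775 + 1.963829) / (-1.628) = -0.7302,   |z_1| = 0.7302.
  z_2 = (-0.775 - 1.963829) / (-1.628) = 1.6823,   |z_2| = 1.6823.
Moduli of all roots: 0.7302, 1.6823.
All moduli strictly greater than 1? No.
Verdict: Not stationary.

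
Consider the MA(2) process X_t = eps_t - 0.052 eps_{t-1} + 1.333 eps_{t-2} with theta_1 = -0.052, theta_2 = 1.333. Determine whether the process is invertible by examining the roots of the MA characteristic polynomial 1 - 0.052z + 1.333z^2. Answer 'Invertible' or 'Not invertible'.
\text{Not invertible}

The MA(q) characteristic polynomial is P(z) = 1 - 0.052z + 1.333z^2.
Invertibility requires all roots to lie outside the unit circle, i.e. |z| > 1 for every root.
Set 1 + (-0.052) z + (1.333) z^2 = 0, i.e. a z^2 + b z + c = 0 with a = 1.333, b = -0.052, c = 1.
Discriminant D = b^2 - 4ac = (-0.052)^2 - 4*(1.333)*1 = 0.002704 - (5.332) = -5.329296.
D < 0, so the roots are the complex-conjugate pair z = (-b +/- i sqrt(-D)) / (2a) = 0.0195 +/- 0.8659i.
For a conjugate pair |z|^2 = z * conj(z) = (product of roots) = c/a = 1/(1.333) = 0.750188, so |z| = sqrt(0.750188) = 0.8661 for both roots.
Moduli of all roots: 0.8661, 0.8661.
All moduli strictly greater than 1? No.
Verdict: Not invertible.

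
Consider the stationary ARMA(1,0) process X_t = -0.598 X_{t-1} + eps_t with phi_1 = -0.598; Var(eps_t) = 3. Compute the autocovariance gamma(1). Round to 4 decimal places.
\gamma(1) = -2.7927

Multiply the model equation by X_{t-k} and take expectations. With theta_0 = psi_0 = 1 and psi_j the MA(infinity) weights, this gives
  gamma(k) - sum_i phi_i gamma(k-i) = c_k,
  c_k = sigma^2 * sum_{j=k..q} theta_j psi_{j-k}   (c_k = 0 for k > q),
using gamma(-m) = gamma(m).
Pure AR (q = 0): c_0 = sigma^2 = 3, c_k = 0 for k >= 1.
Equations for k = 0 and k = 1 (AR order 1):
  gamma(0) = phi_1 gamma(1) + c_0
  gamma(1) = phi_1 gamma(0) + c_1
Substituting the second into the first: gamma(0) (1 - phi_1^2) = c_0 + phi_1 c_1, so
  gamma(0) = c_0 / (1 - phi_1^2) = 3 / (1 - (-0.598)^2) = 3 / 0.642396 = 4.670017.
  gamma(1) = phi_1 gamma(0) = (-0.598)(4.670017) = -2.79267.
Therefore gamma(1) = -2.7927 (to 4 decimal places).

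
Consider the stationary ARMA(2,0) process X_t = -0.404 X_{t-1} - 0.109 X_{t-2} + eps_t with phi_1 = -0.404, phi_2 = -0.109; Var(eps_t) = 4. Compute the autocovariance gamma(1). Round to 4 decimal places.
\gamma(1) = -1.7003

Multiply the model equation by X_{t-k} and take expectations. With theta_0 = psi_0 = 1 and psi_j the MA(infinity) weights, this gives
  gamma(k) - sum_i phi_i gamma(k-i) = c_k,
  c_k = sigma^2 * sum_{j=k..q} theta_j psi_{j-k}   (c_k = 0 for k > q),
using gamma(-m) = gamma(m).
Pure AR (q = 0): c_0 = sigma^2 = 4, c_k = 0 for k >= 1.
Equations for k = 0, 1, 2 (AR order 2, c_2 = 0):
  (E0) gamma(0) = phi_1 gamma(1) + phi_2 gamma(2) + c_0
  (E1) gamma(1) = phi_1 gamma(0) + phi_2 gamma(1) + c_1
  (E2) gamma(2) = phi_1 gamma(1) + phi_2 gamma(0)
From (E1): gamma(1) = A gamma(0) + B with
  A = phi_1 / (1 - phi_2) = -0.404 / 1.109 = -0.364292,   B = c_1 / (1 - phi_2) = 0 / 1.109 = 0.
Insert (E2) into (E0): gamma(0) (1 - phi_2^2) = phi_1 (1 + phi_2) gamma(1) + c_0.
  phi_1 (1 + phi_2) = (-0.404)(0.891) = -0.359964,   1 - phi_2^2 = 0.988119.
Replace gamma(1) by A gamma(0) + B and collect gamma(0):
  gamma(0) [0.988119 - (-0.359964)(-0.364292)] = c_0 = 4
  gamma(0) * 0.856987 = 4
  gamma(0) = 4 / 0.856987 = 4.667516.
  gamma(1) = A gamma(0) = (-0.364292)(4.667516) = -1.700339.
Therefore gamma(1) = -1.7003 (to 4 decimal places).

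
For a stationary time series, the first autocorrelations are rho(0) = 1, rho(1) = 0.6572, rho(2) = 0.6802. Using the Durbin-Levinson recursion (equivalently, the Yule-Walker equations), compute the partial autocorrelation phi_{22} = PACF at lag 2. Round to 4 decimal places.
\phi_{22} = 0.4371

The PACF at lag k is phi_{kk}, the last component of the solution
to the Yule-Walker system G_k phi = r_k where
  (G_k)_{ij} = rho(|i - j|), (r_k)_i = rho(i), i,j = 1..k.
Equivalently, Durbin-Levinson gives phi_{kk} iteratively:
  phi_{11} = rho(1)
  phi_{kk} = [rho(k) - sum_{j=1..k-1} phi_{k-1,j} rho(k-j)]
            / [1 - sum_{j=1..k-1} phi_{k-1,j} rho(j)],
  phi_{k,j} = phi_{k-1,j} - phi_{kk} phi_{k-1,k-j},  j = 1..k-1.
Step k = 1:
  phi_11 = rho(1) = 0.6572.
Step k = 2:
  phi_22 = [rho(2) - phi_11 rho(1)] / [1 - phi_11 rho(1)] = [0.6802 - (0.6572)(0.6572)] / [1 - (0.6572)(0.6572)]
         = 0.24828816 / 0.56808816 = 0.4371.
Therefore phi_{22} = 0.4371.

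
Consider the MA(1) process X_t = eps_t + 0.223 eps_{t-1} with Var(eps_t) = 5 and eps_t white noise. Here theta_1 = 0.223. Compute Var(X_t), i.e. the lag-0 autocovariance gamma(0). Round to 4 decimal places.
\gamma(0) = 5.2486

For an MA(q) process X_t = eps_t + sum_i theta_i eps_{t-i} with
Var(eps_t) = sigma^2, the variance is
  gamma(0) = sigma^2 * (1 + sum_i theta_i^2).
  sum_i theta_i^2 = (0.223)^2 = 0.049729.
  gamma(0) = 5 * (1 + 0.049729) = 5 * 1.049729 = 5.248645, which rounds to 5.2486.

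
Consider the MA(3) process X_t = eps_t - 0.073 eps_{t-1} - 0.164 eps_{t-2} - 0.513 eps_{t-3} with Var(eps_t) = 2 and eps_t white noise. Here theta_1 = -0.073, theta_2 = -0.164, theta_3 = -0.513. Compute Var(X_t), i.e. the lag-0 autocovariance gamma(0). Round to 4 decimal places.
\gamma(0) = 2.5908

For an MA(q) process X_t = eps_t + sum_i theta_i eps_{t-i} with
Var(eps_t) = sigma^2, the variance is
  gamma(0) = sigma^2 * (1 + sum_i theta_i^2).
  sum_i theta_i^2 = (-0.073)^2 + (-0.164)^2 + (-0.513)^2 = 0.005329 + 0.026896 + 0.263169 = 0.295394.
  gamma(0) = 2 * (1 + 0.295394) = 2 * 1.295394 = 2.590788, which rounds to 2.5908.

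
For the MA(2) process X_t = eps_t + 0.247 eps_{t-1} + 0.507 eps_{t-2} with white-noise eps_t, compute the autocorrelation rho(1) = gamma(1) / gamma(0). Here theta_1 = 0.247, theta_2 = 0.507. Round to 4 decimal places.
\rho(1) = 0.2824

For an MA(q) process with theta_0 = 1, the autocovariance is
  gamma(k) = sigma^2 * sum_{i=0..q-k} theta_i * theta_{i+k},
and rho(k) = gamma(k) / gamma(0). Sigma^2 cancels.
  numerator   = (1)*(0.247) + (0.247)*(0.507) = 0.372229.
  denominator = (1)^2 + (0.247)^2 + (0.507)^2 = 1.318058.
  rho(1) = 0.372229 / 1.318058 = 0.2824.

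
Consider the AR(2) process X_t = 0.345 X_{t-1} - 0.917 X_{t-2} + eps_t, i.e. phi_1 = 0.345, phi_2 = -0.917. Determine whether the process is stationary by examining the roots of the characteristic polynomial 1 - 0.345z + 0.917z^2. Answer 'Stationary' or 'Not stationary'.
\text{Stationary}

The AR(p) characteristic polynomial is P(z) = 1 - 0.345z + 0.917z^2.
Stationarity requires all roots to lie outside the unit circle, i.e. |z| > 1 for every root.
Set 1 + (-0.345) z + (0.917) z^2 = 0, i.e. a z^2 + b z + c = 0 with a = 0.917, b = -0.345, c = 1.
Discriminant D = b^2 - 4ac = (-0.345)^2 - 4*(0.917)*1 = 0.119025 - (3.668) = -3.548975.
D < 0, so the roots are the complex-conjugate pair z = (-b +/- i sqrt(-D)) / (2a) = 0.1881 +/- 1.0272i.
For a conjugate pair |z|^2 = z * conj(z) = (product of roots) = c/a = 1/(0.917) = 1.090513, so |z| = sqrt(1.090513) = 1.0443 for both roots.
Moduli of all roots: 1.0443, 1.0443.
All moduli strictly greater than 1? Yes.
Verdict: Stationary.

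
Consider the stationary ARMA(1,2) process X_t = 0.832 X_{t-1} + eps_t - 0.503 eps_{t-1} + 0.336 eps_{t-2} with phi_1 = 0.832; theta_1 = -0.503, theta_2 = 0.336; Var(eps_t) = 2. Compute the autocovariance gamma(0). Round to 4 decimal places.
\gamma(0) = 4.6323

Multiply the model equation by X_{t-k} and take expectations. With theta_0 = psi_0 = 1 and psi_j the MA(infinity) weights, this gives
  gamma(k) - sum_i phi_i gamma(k-i) = c_k,
  c_k = sigma^2 * sum_{j=k..q} theta_j psi_{j-k}   (c_k = 0 for k > q),
using gamma(-m) = gamma(m).
psi-weights needed (psi_j = theta_j + sum_i phi_i psi_{j-i}):
  psi_1 = theta_1 + phi_1 = -0.503 + (0.832) = 0.329
  psi_2 = theta_2 + phi_1 psi_1 = 0.336 + (0.832)(0.329) = 0.609728
Right-hand sides:
  c_0 = sigma^2 (1 + theta_1 psi_1 + theta_2 psi_2) = 2 * (1 + (-0.503)(0.329) + (0.336)(0.609728)) = 2 * 1.039382 = 2.078763
  c_1 = sigma^2 (theta_1 + theta_2 psi_1) = 2 * (-0.503 + (0.336)(0.329)) = -0.784912
  c_2 = sigma^2 theta_2 = 2 * (0.336) = 0.672
Equations for k = 0 and k = 1 (AR order 1):
  gamma(0) = phi_1 gamma(1) + c_0
  gamma(1) = phi_1 gamma(0) + c_1
Substituting the second into the first: gamma(0) (1 - phi_1^2) = c_0 + phi_1 c_1, so
  gamma(0) = (c_0 + phi_1 c_1) / (1 - phi_1^2) = (2.078763 + (0.832)(-0.784912)) / (1 - (0.832)^2) = 1.425716 / 0.307776 = 4.632318.
Therefore gamma(0) = 4.6323 (to 4 decimal places).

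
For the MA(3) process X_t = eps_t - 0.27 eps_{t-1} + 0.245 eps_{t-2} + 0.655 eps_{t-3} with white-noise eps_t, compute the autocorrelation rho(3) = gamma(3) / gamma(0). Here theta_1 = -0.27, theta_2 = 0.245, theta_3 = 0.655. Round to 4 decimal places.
\rho(3) = 0.4193

For an MA(q) process with theta_0 = 1, the autocovariance is
  gamma(k) = sigma^2 * sum_{i=0..q-k} theta_i * theta_{i+k},
and rho(k) = gamma(k) / gamma(0). Sigma^2 cancels.
  numerator   = (1)*(0.655) = 0.655.
  denominator = (1)^2 + (-0.27)^2 + (0.245)^2 + (0.655)^2 = 1.56195.
  rho(3) = 0.655 / 1.56195 = 0.4193.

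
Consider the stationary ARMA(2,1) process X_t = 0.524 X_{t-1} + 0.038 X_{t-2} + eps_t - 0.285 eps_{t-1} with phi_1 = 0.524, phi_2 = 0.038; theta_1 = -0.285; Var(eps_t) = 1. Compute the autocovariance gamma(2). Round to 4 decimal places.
\gamma(2) = 0.1997

Multiply the model equation by X_{t-k} and take expectations. With theta_0 = psi_0 = 1 and psi_j the MA(infinity) weights, this gives
  gamma(k) - sum_i phi_i gamma(k-i) = c_k,
  c_k = sigma^2 * sum_{j=k..q} theta_j psi_{j-k}   (c_k = 0 for k > q),
using gamma(-m) = gamma(m).
psi-weights needed (psi_j = theta_j + sum_i phi_i psi_{j-i}):
  psi_1 = theta_1 + phi_1 = -0.285 + (0.524) = 0.239
Right-hand sides:
  c_0 = sigma^2 (1 + theta_1 psi_1) = 1 * (1 + (-0.285)(0.239)) = 1 * 0.931885 = 0.931885
  c_1 = sigma^2 theta_1 = 1 * (-0.285) = -0.285
  c_2 = 0
Equations for k = 0, 1, 2 (AR order 2, c_2 = 0):
  (E0) gamma(0) = phi_1 gamma(1) + phi_2 gamma(2) + c_0
  (E1) gamma(1) = phi_1 gamma(0) + phi_2 gamma(1) + c_1
  (E2) gamma(2) = phi_1 gamma(1) + phi_2 gamma(0)
From (E1): gamma(1) = A gamma(0) + B with
  A = phi_1 / (1 - phi_2) = 0.524 / 0.962 = 0.544699,   B = c_1 / (1 - phi_2) = -0.285 / 0.962 = -0.296258.
Insert (E2) into (E0): gamma(0) (1 - phi_2^2) = phi_1 (1 + phi_2) gamma(1) + c_0.
  phi_1 (1 + phi_2) = (0.524)(1.038) = 0.543912,   1 - phi_2^2 = 0.998556.
Replace gamma(1) by A gamma(0) + B and collect gamma(0):
  gamma(0) [0.998556 - (0.543912)(0.544699)] = (0.543912)(-0.296258) + 0.931885
  gamma(0) * 0.702288 = 0.770747
  gamma(0) = 0.770747 / 0.702288 = 1.09748.
  gamma(1) = A gamma(0) + B = (0.544699)(1.09748) + (-0.296258) = 0.301538.
  gamma(2) = phi_1 gamma(1) + phi_2 gamma(0) = (0.524)(0.301538) + (0.038)(1.09748) = 0.19971.
Therefore gamma(2) = 0.1997 (to 4 decimal places).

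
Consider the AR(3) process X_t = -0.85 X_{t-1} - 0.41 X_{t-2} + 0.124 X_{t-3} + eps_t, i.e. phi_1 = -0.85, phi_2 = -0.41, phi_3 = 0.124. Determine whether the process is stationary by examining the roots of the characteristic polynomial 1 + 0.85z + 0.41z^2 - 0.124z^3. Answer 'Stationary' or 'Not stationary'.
\text{Stationary}

The AR(p) characteristic polynomial is P(z) = 1 + 0.85z + 0.41z^2 - 0.124z^3.
Stationarity requires all roots to lie outside the unit circle, i.e. |z| > 1 for every root.
Degree 3: look for a simple real root z0 first, then factor out (1 - z/z0) and solve the remaining quadratic.
Testing z0 = 5: P(5) = 1 + (0.85)(5) + (0.41)(5)^2 + (-0.124)(5)^3
  = 1 + (4.25) + (10.25) + (-15.5) = 0.  So z_0 = 5 is a root, |z_0| = 5.
Divide out the factor (1 - 0.2 z) = (1 - z/z0) (since 1/z0 = 0.2):
  P(z) = (1 - 0.2 z)(1 + (1.05) z + (0.62) z^2)
  [check: z-coef 1.05 - (0.2) = 0.85; z^2-coef 0.62 - (0.2)(1.05) = 0.41; z^3-coef -(0.2)(0.62) = -0.124.]
Remaining roots from the quadratic factor 1 + (1.05) z + (0.62) z^2:
  Set 1 + (1.05) z + (0.62) z^2 = 0, i.e. a z^2 + b z + c = 0 with a = 0.62, b = 1.05, c = 1.
  Discriminant D = b^2 - 4ac = (1.05)^2 - 4*(0.62)*1 = 1.1025 - (2.48) = -1.3775.
  D < 0, so the roots are the complex-conjugate pair z = (-b +/- i sqrt(-D)) / (2a) = -0.8468 +/- 0.9465i.
  For a conjugate pair |z|^2 = z * conj(z) = (product of roots) = c/a = 1/(0.62) = 1.612903, so |z| = sqrt(1.612903) = 1.27 for both roots.
Moduli of all roots: 5.0000, 1.2700, 1.2700.
All moduli strictly greater than 1? Yes.
Verdict: Stationary.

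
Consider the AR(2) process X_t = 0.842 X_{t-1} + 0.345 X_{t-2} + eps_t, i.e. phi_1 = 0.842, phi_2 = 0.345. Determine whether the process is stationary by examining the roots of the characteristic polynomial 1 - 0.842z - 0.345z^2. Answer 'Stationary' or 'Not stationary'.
\text{Not stationary}

The AR(p) characteristic polynomial is P(z) = 1 - 0.842z - 0.345z^2.
Stationarity requires all roots to lie outside the unit circle, i.e. |z| > 1 for every root.
Set 1 + (-0.842) z + (-0.345) z^2 = 0, i.e. a z^2 + b z + c = 0 with a = -0.345, b = -0.842, c = 1.
Discriminant D = b^2 - 4ac = (-0.842)^2 - 4*(-0.345)*1 = 0.708964 - (-1.38) = 2.088964.
D >= 0, so the roots are real: z = (-b +/- sqrt(D)) / (2a) = (0.842 +/- 1.445325) / (-0.69).
  z_1 = (0.842 + 1.445325) / (-0.69) = -3.315,   |z_1| = 3.315.
  z_2 = (0.842 - 1.445325) / (-0.69) = 0.8744,   |z_2| = 0.8744.
Moduli of all roots: 3.3150, 0.8744.
All moduli strictly greater than 1? No.
Verdict: Not stationary.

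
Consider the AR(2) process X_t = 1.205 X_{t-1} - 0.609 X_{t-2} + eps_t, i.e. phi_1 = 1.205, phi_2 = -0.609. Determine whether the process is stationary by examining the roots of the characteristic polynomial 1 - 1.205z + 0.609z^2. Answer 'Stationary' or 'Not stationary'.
\text{Stationary}

The AR(p) characteristic polynomial is P(z) = 1 - 1.205z + 0.609z^2.
Stationarity requires all roots to lie outside the unit circle, i.e. |z| > 1 for every root.
Set 1 + (-1.205) z + (0.609) z^2 = 0, i.e. a z^2 + b z + c = 0 with a = 0.609, b = -1.205, c = 1.
Discriminant D = b^2 - 4ac = (-1.205)^2 - 4*(0.609)*1 = 1.452025 - (2.436) = -0.983975.
D < 0, so the roots are the complex-conjugate pair z = (-b +/- i sqrt(-D)) / (2a) = 0.9893 +/- 0.8144i.
For a conjugate pair |z|^2 = z * conj(z) = (product of roots) = c/a = 1/(0.609) = 1.642036, so |z| = sqrt(1.642036) = 1.2814 for both roots.
Moduli of all roots: 1.2814, 1.2814.
All moduli strictly greater than 1? Yes.
Verdict: Stationary.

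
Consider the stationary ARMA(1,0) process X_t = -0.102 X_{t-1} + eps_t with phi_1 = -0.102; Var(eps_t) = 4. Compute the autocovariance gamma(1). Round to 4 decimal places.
\gamma(1) = -0.4123

Multiply the model equation by X_{t-k} and take expectations. With theta_0 = psi_0 = 1 and psi_j the MA(infinity) weights, this gives
  gamma(k) - sum_i phi_i gamma(k-i) = c_k,
  c_k = sigma^2 * sum_{j=k..q} theta_j psi_{j-k}   (c_k = 0 for k > q),
using gamma(-m) = gamma(m).
Pure AR (q = 0): c_0 = sigma^2 = 4, c_k = 0 for k >= 1.
Equations for k = 0 and k = 1 (AR order 1):
  gamma(0) = phi_1 gamma(1) + c_0
  gamma(1) = phi_1 gamma(0) + c_1
Substituting the second into the first: gamma(0) (1 - phi_1^2) = c_0 + phi_1 c_1, so
  gamma(0) = c_0 / (1 - phi_1^2) = 4 / (1 - (-0.102)^2) = 4 / 0.989596 = 4.042054.
  gamma(1) = phi_1 gamma(0) = (-0.102)(4.042054) = -0.412289.
Therefore gamma(1) = -0.4123 (to 4 decimal places).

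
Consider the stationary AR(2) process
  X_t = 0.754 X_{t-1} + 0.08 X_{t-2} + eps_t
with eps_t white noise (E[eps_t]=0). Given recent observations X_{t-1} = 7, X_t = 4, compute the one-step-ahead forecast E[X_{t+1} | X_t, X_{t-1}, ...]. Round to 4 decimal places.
E[X_{t+1} \mid \mathcal F_t] = 3.5760

For an AR(p) model X_t = c + sum_i phi_i X_{t-i} + eps_t, the
one-step-ahead conditional mean is
  E[X_{t+1} | X_t, ...] = c + sum_i phi_i X_{t+1-i}.
Substitute known values:
  E[X_{t+1} | ...] = (0.754) * (4) + (0.08) * (7)
                   = 3.5760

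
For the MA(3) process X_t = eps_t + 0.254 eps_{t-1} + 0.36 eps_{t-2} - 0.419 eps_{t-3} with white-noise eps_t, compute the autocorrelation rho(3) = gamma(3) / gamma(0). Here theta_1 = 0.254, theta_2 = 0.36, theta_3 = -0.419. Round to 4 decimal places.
\rho(3) = -0.3059

For an MA(q) process with theta_0 = 1, the autocovariance is
  gamma(k) = sigma^2 * sum_{i=0..q-k} theta_i * theta_{i+k},
and rho(k) = gamma(k) / gamma(0). Sigma^2 cancels.
  numerator   = (1)*(-0.419) = -0.419.
  denominator = (1)^2 + (0.254)^2 + (0.36)^2 + (-0.419)^2 = 1.369677.
  rho(3) = -0.419 / 1.369677 = -0.3059.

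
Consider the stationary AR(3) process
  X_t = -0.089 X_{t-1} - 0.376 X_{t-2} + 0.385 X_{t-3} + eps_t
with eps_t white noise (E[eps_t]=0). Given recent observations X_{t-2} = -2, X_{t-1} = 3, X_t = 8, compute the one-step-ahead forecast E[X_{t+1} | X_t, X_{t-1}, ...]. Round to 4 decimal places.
E[X_{t+1} \mid \mathcal F_t] = -2.6100

For an AR(p) model X_t = c + sum_i phi_i X_{t-i} + eps_t, the
one-step-ahead conditional mean is
  E[X_{t+1} | X_t, ...] = c + sum_i phi_i X_{t+1-i}.
Substitute known values:
  E[X_{t+1} | ...] = (-0.089) * (8) + (-0.376) * (3) + (0.385) * (-2)
                   = -2.6100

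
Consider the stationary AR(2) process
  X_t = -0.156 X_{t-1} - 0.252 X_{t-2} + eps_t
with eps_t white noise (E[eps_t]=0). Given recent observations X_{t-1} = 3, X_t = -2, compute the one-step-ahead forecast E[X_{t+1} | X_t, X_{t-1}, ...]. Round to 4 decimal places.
E[X_{t+1} \mid \mathcal F_t] = -0.4440

For an AR(p) model X_t = c + sum_i phi_i X_{t-i} + eps_t, the
one-step-ahead conditional mean is
  E[X_{t+1} | X_t, ...] = c + sum_i phi_i X_{t+1-i}.
Substitute known values:
  E[X_{t+1} | ...] = (-0.156) * (-2) + (-0.252) * (3)
                   = -0.4440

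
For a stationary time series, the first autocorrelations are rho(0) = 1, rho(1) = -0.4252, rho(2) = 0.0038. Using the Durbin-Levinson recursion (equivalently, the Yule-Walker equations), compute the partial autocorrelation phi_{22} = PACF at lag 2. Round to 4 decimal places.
\phi_{22} = -0.2161

The PACF at lag k is phi_{kk}, the last component of the solution
to the Yule-Walker system G_k phi = r_k where
  (G_k)_{ij} = rho(|i - j|), (r_k)_i = rho(i), i,j = 1..k.
Equivalently, Durbin-Levinson gives phi_{kk} iteratively:
  phi_{11} = rho(1)
  phi_{kk} = [rho(k) - sum_{j=1..k-1} phi_{k-1,j} rho(k-j)]
            / [1 - sum_{j=1..k-1} phi_{k-1,j} rho(j)],
  phi_{k,j} = phi_{k-1,j} - phi_{kk} phi_{k-1,k-j},  j = 1..k-1.
Step k = 1:
  phi_11 = rho(1) = -0.4252.
Step k = 2:
  phi_22 = [rho(2) - phi_11 rho(1)] / [1 - phi_11 rho(1)] = [0.0038 - (-0.4252)(-0.4252)] / [1 - (-0.4252)(-0.4252)]
         = -0.17699504 / 0.81920496 = -0.2161.
Therefore phi_{22} = -0.2161.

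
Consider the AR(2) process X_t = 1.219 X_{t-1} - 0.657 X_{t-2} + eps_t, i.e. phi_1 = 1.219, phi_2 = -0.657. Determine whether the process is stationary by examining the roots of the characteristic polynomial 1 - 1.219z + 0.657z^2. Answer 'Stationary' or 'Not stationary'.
\text{Stationary}

The AR(p) characteristic polynomial is P(z) = 1 - 1.219z + 0.657z^2.
Stationarity requires all roots to lie outside the unit circle, i.e. |z| > 1 for every root.
Set 1 + (-1.219) z + (0.657) z^2 = 0, i.e. a z^2 + b z + c = 0 with a = 0.657, b = -1.219, c = 1.
Discriminant D = b^2 - 4ac = (-1.219)^2 - 4*(0.657)*1 = 1.485961 - (2.628) = -1.142039.
D < 0, so the roots are the complex-conjugate pair z = (-b +/- i sqrt(-D)) / (2a) = 0.9277 +/- 0.8133i.
For a conjugate pair |z|^2 = z * conj(z) = (product of roots) = c/a = 1/(0.657) = 1.52207, so |z| = sqrt(1.52207) = 1.2337 for both roots.
Moduli of all roots: 1.2337, 1.2337.
All moduli strictly greater than 1? Yes.
Verdict: Stationary.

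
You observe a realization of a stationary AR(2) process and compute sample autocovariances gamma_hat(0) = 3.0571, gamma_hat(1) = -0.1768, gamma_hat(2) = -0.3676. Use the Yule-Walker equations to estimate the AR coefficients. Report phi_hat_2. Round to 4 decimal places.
\hat\phi_{2} = -0.1240

The Yule-Walker equations for an AR(p) process read, in matrix form,
  Gamma_p phi = r_p,   with   (Gamma_p)_{ij} = gamma(|i - j|),
                       (r_p)_i = gamma(i),   i,j = 1..p.
Substitute the sample gammas (Toeplitz matrix and right-hand side of size 2):
  Gamma_p = [[3.0571, -0.1768], [-0.1768, 3.0571]]
  r_p     = [-0.1768, -0.3676]
Written out:
  3.0571 phi_1 - 0.1768 phi_2 = -0.1768
  -0.1768 phi_1 + 3.0571 phi_2 = -0.3676
Solve by Cramer's rule:
  det = gamma(0)^2 - gamma(1)^2 = (3.0571)^2 - (-0.1768)^2 = 9.34586041 - 0.03125824 = 9.31460217
  phi_hat_1 = [gamma(1) gamma(0) - gamma(1) gamma(2)] / det = [(-0.1768)(3.0571) - (-0.1768)(-0.3676)] / 9.31460217 = -0.60548696 / 9.31460217 = -0.065
  phi_hat_2 = [gamma(0) gamma(2) - gamma(1)^2] / det = [(3.0571)(-0.3676) - (-0.1768)^2] / 9.31460217 = -1.1550482 / 9.31460217 = -0.124
So phi_hat = [-0.0650, -0.1240].
Therefore phi_hat_2 = -0.1240.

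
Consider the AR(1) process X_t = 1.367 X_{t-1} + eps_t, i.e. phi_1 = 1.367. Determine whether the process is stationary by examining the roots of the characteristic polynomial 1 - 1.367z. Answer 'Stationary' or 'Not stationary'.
\text{Not stationary}

The AR(p) characteristic polynomial is P(z) = 1 - 1.367z.
Stationarity requires all roots to lie outside the unit circle, i.e. |z| > 1 for every root.
This is linear in z: 1 + (-1.367) z = 0  =>  z = -1/(-1.367) = 0.731529,  |z| = 0.731529.
Moduli of all roots: 0.7315.
All moduli strictly greater than 1? No.
Verdict: Not stationary.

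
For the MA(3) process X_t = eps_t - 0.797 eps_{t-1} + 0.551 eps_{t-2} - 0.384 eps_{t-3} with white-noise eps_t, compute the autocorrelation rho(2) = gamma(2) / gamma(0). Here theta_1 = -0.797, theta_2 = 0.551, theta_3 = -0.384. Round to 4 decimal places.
\rho(2) = 0.4108

For an MA(q) process with theta_0 = 1, the autocovariance is
  gamma(k) = sigma^2 * sum_{i=0..q-k} theta_i * theta_{i+k},
and rho(k) = gamma(k) / gamma(0). Sigma^2 cancels.
  numerator   = (1)*(0.551) + (-0.797)*(-0.384) = 0.857048.
  denominator = (1)^2 + (-0.797)^2 + (0.551)^2 + (-0.384)^2 = 2.086266.
  rho(2) = 0.857048 / 2.086266 = 0.4108.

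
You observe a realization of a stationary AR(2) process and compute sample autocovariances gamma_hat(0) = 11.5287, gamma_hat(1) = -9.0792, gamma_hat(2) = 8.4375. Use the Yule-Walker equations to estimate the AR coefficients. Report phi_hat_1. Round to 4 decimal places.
\hat\phi_{1} = -0.5560

The Yule-Walker equations for an AR(p) process read, in matrix form,
  Gamma_p phi = r_p,   with   (Gamma_p)_{ij} = gamma(|i - j|),
                       (r_p)_i = gamma(i),   i,j = 1..p.
Substitute the sample gammas (Toeplitz matrix and right-hand side of size 2):
  Gamma_p = [[11.5287, -9.0792], [-9.0792, 11.5287]]
  r_p     = [-9.0792, 8.4375]
Written out:
  11.5287 phi_1 - 9.0792 phi_2 = -9.0792
  -9.0792 phi_1 + 11.5287 phi_2 = 8.4375
Solve by Cramer's rule:
  det = gamma(0)^2 - gamma(1)^2 = (11.5287)^2 - (-9.0792)^2 = 132.91092369 - 82.43187264 = 50.47905105
  phi_hat_1 = [gamma(1) gamma(0) - gamma(1) gamma(2)] / det = [(-9.0792)(11.5287) - (-9.0792)(8.4375)] / 50.47905105 = -28.06562304 / 50.47905105 = -0.556
  phi_hat_2 = [gamma(0) gamma(2) - gamma(1)^2] / det = [(11.5287)(8.4375) - (-9.0792)^2] / 50.47905105 = 14.84153361 / 50.47905105 = 0.294
So phi_hat = [-0.5560, 0.2940].
Therefore phi_hat_1 = -0.5560.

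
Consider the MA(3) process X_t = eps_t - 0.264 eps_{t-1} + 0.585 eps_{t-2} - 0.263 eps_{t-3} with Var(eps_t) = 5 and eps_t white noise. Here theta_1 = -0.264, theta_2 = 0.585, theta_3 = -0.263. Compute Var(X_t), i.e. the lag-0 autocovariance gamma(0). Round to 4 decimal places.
\gamma(0) = 7.4055

For an MA(q) process X_t = eps_t + sum_i theta_i eps_{t-i} with
Var(eps_t) = sigma^2, the variance is
  gamma(0) = sigma^2 * (1 + sum_i theta_i^2).
  sum_i theta_i^2 = (-0.264)^2 + (0.585)^2 + (-0.263)^2 = 0.069696 + 0.342225 + 0.069169 = 0.48109.
  gamma(0) = 5 * (1 + 0.48109) = 5 * 1.48109 = 7.40545, which rounds to 7.4055.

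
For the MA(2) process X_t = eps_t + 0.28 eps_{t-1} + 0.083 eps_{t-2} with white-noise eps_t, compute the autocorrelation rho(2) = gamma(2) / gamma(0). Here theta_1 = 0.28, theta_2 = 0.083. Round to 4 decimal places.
\rho(2) = 0.0765

For an MA(q) process with theta_0 = 1, the autocovariance is
  gamma(k) = sigma^2 * sum_{i=0..q-k} theta_i * theta_{i+k},
and rho(k) = gamma(k) / gamma(0). Sigma^2 cancels.
  numerator   = (1)*(0.083) = 0.083.
  denominator = (1)^2 + (0.28)^2 + (0.083)^2 = 1.085289.
  rho(2) = 0.083 / 1.085289 = 0.0765.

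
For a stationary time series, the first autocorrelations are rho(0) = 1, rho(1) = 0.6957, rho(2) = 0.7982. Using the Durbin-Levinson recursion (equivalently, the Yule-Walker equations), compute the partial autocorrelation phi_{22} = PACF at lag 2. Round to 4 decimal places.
\phi_{22} = 0.6089

The PACF at lag k is phi_{kk}, the last component of the solution
to the Yule-Walker system G_k phi = r_k where
  (G_k)_{ij} = rho(|i - j|), (r_k)_i = rho(i), i,j = 1..k.
Equivalently, Durbin-Levinson gives phi_{kk} iteratively:
  phi_{11} = rho(1)
  phi_{kk} = [rho(k) - sum_{j=1..k-1} phi_{k-1,j} rho(k-j)]
            / [1 - sum_{j=1..k-1} phi_{k-1,j} rho(j)],
  phi_{k,j} = phi_{k-1,j} - phi_{kk} phi_{k-1,k-j},  j = 1..k-1.
Step k = 1:
  phi_11 = rho(1) = 0.6957.
Step k = 2:
  phi_22 = [rho(2) - phi_11 rho(1)] / [1 - phi_11 rho(1)] = [0.7982 - (0.6957)(0.6957)] / [1 - (0.6957)(0.6957)]
         = 0.31420151 / 0.51600151 = 0.6089.
Therefore phi_{22} = 0.6089.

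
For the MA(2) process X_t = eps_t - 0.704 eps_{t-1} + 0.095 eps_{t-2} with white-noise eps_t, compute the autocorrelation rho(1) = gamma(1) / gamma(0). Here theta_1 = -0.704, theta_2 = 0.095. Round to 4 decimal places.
\rho(1) = -0.5123

For an MA(q) process with theta_0 = 1, the autocovariance is
  gamma(k) = sigma^2 * sum_{i=0..q-k} theta_i * theta_{i+k},
and rho(k) = gamma(k) / gamma(0). Sigma^2 cancels.
  numerator   = (1)*(-0.704) + (-0.704)*(0.095) = -0.77088.
  denominator = (1)^2 + (-0.704)^2 + (0.095)^2 = 1.504641.
  rho(1) = -0.77088 / 1.504641 = -0.5123.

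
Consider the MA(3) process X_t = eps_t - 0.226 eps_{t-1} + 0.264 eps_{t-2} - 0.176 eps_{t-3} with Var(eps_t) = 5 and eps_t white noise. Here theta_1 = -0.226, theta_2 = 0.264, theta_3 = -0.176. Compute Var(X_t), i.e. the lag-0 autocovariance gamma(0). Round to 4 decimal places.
\gamma(0) = 5.7587

For an MA(q) process X_t = eps_t + sum_i theta_i eps_{t-i} with
Var(eps_t) = sigma^2, the variance is
  gamma(0) = sigma^2 * (1 + sum_i theta_i^2).
  sum_i theta_i^2 = (-0.226)^2 + (0.264)^2 + (-0.176)^2 = 0.051076 + 0.069696 + 0.030976 = 0.151748.
  gamma(0) = 5 * (1 + 0.151748) = 5 * 1.151748 = 5.75874, which rounds to 5.7587.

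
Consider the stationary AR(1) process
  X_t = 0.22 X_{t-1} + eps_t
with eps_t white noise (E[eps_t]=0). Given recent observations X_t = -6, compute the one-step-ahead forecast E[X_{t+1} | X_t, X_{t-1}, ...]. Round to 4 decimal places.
E[X_{t+1} \mid \mathcal F_t] = -1.3200

For an AR(p) model X_t = c + sum_i phi_i X_{t-i} + eps_t, the
one-step-ahead conditional mean is
  E[X_{t+1} | X_t, ...] = c + sum_i phi_i X_{t+1-i}.
Substitute known values:
  E[X_{t+1} | ...] = (0.22) * (-6)
                   = -1.3200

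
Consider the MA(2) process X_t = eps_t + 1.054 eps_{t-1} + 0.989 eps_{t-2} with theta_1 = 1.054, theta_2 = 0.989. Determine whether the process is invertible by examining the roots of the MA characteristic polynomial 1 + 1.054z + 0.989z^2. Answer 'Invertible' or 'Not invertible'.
\text{Invertible}

The MA(q) characteristic polynomial is P(z) = 1 + 1.054z + 0.989z^2.
Invertibility requires all roots to lie outside the unit circle, i.e. |z| > 1 for every root.
Set 1 + (1.054) z + (0.989) z^2 = 0, i.e. a z^2 + b z + c = 0 with a = 0.989, b = 1.054, c = 1.
Discriminant D = b^2 - 4ac = (1.054)^2 - 4*(0.989)*1 = 1.110916 - (3.956) = -2.845084.
D < 0, so the roots are the complex-conjugate pair z = (-b +/- i sqrt(-D)) / (2a) = -0.5329 +/- 0.8527i.
For a conjugate pair |z|^2 = z * conj(z) = (product of roots) = c/a = 1/(0.989) = 1.011122, so |z| = sqrt(1.011122) = 1.0055 for both roots.
Moduli of all roots: 1.0055, 1.0055.
All moduli strictly greater than 1? Yes.
Verdict: Invertible.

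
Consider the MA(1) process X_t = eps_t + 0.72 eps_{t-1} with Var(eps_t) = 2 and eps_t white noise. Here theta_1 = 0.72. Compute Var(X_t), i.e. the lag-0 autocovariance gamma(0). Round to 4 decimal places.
\gamma(0) = 3.0368

For an MA(q) process X_t = eps_t + sum_i theta_i eps_{t-i} with
Var(eps_t) = sigma^2, the variance is
  gamma(0) = sigma^2 * (1 + sum_i theta_i^2).
  sum_i theta_i^2 = (0.72)^2 = 0.5184.
  gamma(0) = 2 * (1 + 0.5184) = 2 * 1.5184 = 3.0368.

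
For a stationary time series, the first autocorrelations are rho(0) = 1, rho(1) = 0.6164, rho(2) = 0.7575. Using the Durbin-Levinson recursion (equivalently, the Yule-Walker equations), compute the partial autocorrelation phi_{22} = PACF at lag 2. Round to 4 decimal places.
\phi_{22} = 0.6089

The PACF at lag k is phi_{kk}, the last component of the solution
to the Yule-Walker system G_k phi = r_k where
  (G_k)_{ij} = rho(|i - j|), (r_k)_i = rho(i), i,j = 1..k.
Equivalently, Durbin-Levinson gives phi_{kk} iteratively:
  phi_{11} = rho(1)
  phi_{kk} = [rho(k) - sum_{j=1..k-1} phi_{k-1,j} rho(k-j)]
            / [1 - sum_{j=1..k-1} phi_{k-1,j} rho(j)],
  phi_{k,j} = phi_{k-1,j} - phi_{kk} phi_{k-1,k-j},  j = 1..k-1.
Step k = 1:
  phi_11 = rho(1) = 0.6164.
Step k = 2:
  phi_22 = [rho(2) - phi_11 rho(1)] / [1 - phi_11 rho(1)] = [0.7575 - (0.6164)(0.6164)] / [1 - (0.6164)(0.6164)]
         = 0.37755104 / 0.62005104 = 0.6089.
Therefore phi_{22} = 0.6089.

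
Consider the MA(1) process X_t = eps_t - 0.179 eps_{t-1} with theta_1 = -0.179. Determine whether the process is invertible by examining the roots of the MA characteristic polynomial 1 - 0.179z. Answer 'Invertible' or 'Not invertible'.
\text{Invertible}

The MA(q) characteristic polynomial is P(z) = 1 - 0.179z.
Invertibility requires all roots to lie outside the unit circle, i.e. |z| > 1 for every root.
This is linear in z: 1 + (-0.179) z = 0  =>  z = -1/(-0.179) = 5.586592,  |z| = 5.586592.
Moduli of all roots: 5.5866.
All moduli strictly greater than 1? Yes.
Verdict: Invertible.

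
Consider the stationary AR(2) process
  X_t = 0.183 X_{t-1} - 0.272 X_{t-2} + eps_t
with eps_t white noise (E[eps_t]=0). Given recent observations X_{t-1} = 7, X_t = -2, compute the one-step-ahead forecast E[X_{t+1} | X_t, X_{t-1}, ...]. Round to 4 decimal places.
E[X_{t+1} \mid \mathcal F_t] = -2.2700

For an AR(p) model X_t = c + sum_i phi_i X_{t-i} + eps_t, the
one-step-ahead conditional mean is
  E[X_{t+1} | X_t, ...] = c + sum_i phi_i X_{t+1-i}.
Substitute known values:
  E[X_{t+1} | ...] = (0.183) * (-2) + (-0.272) * (7)
                   = -2.2700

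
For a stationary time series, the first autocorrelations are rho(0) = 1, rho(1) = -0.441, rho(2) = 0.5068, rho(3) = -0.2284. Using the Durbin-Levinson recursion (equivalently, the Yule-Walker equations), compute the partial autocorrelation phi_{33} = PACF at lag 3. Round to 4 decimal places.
\phi_{33} = 0.1161

The PACF at lag k is phi_{kk}, the last component of the solution
to the Yule-Walker system G_k phi = r_k where
  (G_k)_{ij} = rho(|i - j|), (r_k)_i = rho(i), i,j = 1..k.
Equivalently, Durbin-Levinson gives phi_{kk} iteratively:
  phi_{11} = rho(1)
  phi_{kk} = [rho(k) - sum_{j=1..k-1} phi_{k-1,j} rho(k-j)]
            / [1 - sum_{j=1..k-1} phi_{k-1,j} rho(j)],
  phi_{k,j} = phi_{k-1,j} - phi_{kk} phi_{k-1,k-j},  j = 1..k-1.
Step k = 1:
  phi_11 = rho(1) = -0.441.
Step k = 2:
  phi_22 = [rho(2) - phi_11 rho(1)] / [1 - phi_11 rho(1)] = [0.5068 - (-0.441)(-0.441)] / [1 - (-0.441)(-0.441)]
         = 0.312319 / 0.805519 = 0.387724.
  Update: phi_21 = phi_11 - phi_22 phi_11 = -0.441 - (0.387724)(-0.441) = -0.270014.
Step k = 3:
  phi_33 = [rho(3) - phi_21 rho(2) - phi_22 rho(1)] / [1 - phi_21 rho(1) - phi_22 rho(2)]
    numerator   = -0.2284 - (-0.270014)(0.5068) - (0.387724)(-0.441) = 0.07942922
    denominator = 1 - (-0.270014)(-0.441) - (0.387724)(0.5068) = 0.68442545
  phi_33 = 0.07942922 / 0.68442545 = 0.1161.
Therefore phi_{33} = 0.1161.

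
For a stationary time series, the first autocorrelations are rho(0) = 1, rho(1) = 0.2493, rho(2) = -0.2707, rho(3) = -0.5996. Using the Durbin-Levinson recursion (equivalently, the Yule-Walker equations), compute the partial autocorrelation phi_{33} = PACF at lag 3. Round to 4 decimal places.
\phi_{33} = -0.5120

The PACF at lag k is phi_{kk}, the last component of the solution
to the Yule-Walker system G_k phi = r_k where
  (G_k)_{ij} = rho(|i - j|), (r_k)_i = rho(i), i,j = 1..k.
Equivalently, Durbin-Levinson gives phi_{kk} iteratively:
  phi_{11} = rho(1)
  phi_{kk} = [rho(k) - sum_{j=1..k-1} phi_{k-1,j} rho(k-j)]
            / [1 - sum_{j=1..k-1} phi_{k-1,j} rho(j)],
  phi_{k,j} = phi_{k-1,j} - phi_{kk} phi_{k-1,k-j},  j = 1..k-1.
Step k = 1:
  phi_11 = rho(1) = 0.2493.
Step k = 2:
  phi_22 = [rho(2) - phi_11 rho(1)] / [1 - phi_11 rho(1)] = [-0.2707 - (0.2493)(0.2493)] / [1 - (0.2493)(0.2493)]
         = -0.33285049 / 0.93784951 = -0.354908.
  Update: phi_21 = phi_11 - phi_22 phi_11 = 0.2493 - (-0.354908)(0.2493) = 0.337779.
Step k = 3:
  phi_33 = [rho(3) - phi_21 rho(2) - phi_22 rho(1)] / [1 - phi_21 rho(1) - phi_22 rho(2)]
    numerator   = -0.5996 - (0.337779)(-0.2707) - (-0.354908)(0.2493) = -0.41968471
    denominator = 1 - (0.337779)(0.2493) - (-0.354908)(-0.2707) = 0.81971814
  phi_33 = -0.41968471 / 0.81971814 = -0.512.
Therefore phi_{33} = -0.5120.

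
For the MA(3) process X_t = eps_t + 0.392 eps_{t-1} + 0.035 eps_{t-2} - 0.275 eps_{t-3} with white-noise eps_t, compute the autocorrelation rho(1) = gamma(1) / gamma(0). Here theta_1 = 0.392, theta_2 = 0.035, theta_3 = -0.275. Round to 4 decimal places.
\rho(1) = 0.3219

For an MA(q) process with theta_0 = 1, the autocovariance is
  gamma(k) = sigma^2 * sum_{i=0..q-k} theta_i * theta_{i+k},
and rho(k) = gamma(k) / gamma(0). Sigma^2 cancels.
  numerator   = (1)*(0.392) + (0.392)*(0.035) + (0.035)*(-0.275) = 0.396095.
  denominator = (1)^2 + (0.392)^2 + (0.035)^2 + (-0.275)^2 = 1.230514.
  rho(1) = 0.396095 / 1.230514 = 0.3219.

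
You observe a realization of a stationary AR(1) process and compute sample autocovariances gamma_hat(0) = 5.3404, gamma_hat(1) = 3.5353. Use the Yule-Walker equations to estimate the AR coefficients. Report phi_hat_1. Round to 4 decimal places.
\hat\phi_{1} = 0.6620

The Yule-Walker equations for an AR(p) process read, in matrix form,
  Gamma_p phi = r_p,   with   (Gamma_p)_{ij} = gamma(|i - j|),
                       (r_p)_i = gamma(i),   i,j = 1..p.
Substitute the sample gammas (Toeplitz matrix and right-hand side of size 1):
  Gamma_p = [[5.3404]]
  r_p     = [3.5353]
With p = 1 this is the single equation gamma(0) phi_1 = gamma(1):
  phi_hat_1 = gamma(1) / gamma(0) = 3.5353 / 5.3404 = 0.6620.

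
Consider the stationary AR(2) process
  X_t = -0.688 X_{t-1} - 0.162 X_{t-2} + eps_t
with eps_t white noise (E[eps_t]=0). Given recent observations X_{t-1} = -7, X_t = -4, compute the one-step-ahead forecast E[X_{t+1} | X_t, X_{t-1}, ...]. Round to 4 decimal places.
E[X_{t+1} \mid \mathcal F_t] = 3.8860

For an AR(p) model X_t = c + sum_i phi_i X_{t-i} + eps_t, the
one-step-ahead conditional mean is
  E[X_{t+1} | X_t, ...] = c + sum_i phi_i X_{t+1-i}.
Substitute known values:
  E[X_{t+1} | ...] = (-0.688) * (-4) + (-0.162) * (-7)
                   = 3.8860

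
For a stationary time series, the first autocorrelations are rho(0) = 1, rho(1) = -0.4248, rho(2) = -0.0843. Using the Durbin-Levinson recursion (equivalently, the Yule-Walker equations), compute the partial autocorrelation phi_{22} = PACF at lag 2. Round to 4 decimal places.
\phi_{22} = -0.3231

The PACF at lag k is phi_{kk}, the last component of the solution
to the Yule-Walker system G_k phi = r_k where
  (G_k)_{ij} = rho(|i - j|), (r_k)_i = rho(i), i,j = 1..k.
Equivalently, Durbin-Levinson gives phi_{kk} iteratively:
  phi_{11} = rho(1)
  phi_{kk} = [rho(k) - sum_{j=1..k-1} phi_{k-1,j} rho(k-j)]
            / [1 - sum_{j=1..k-1} phi_{k-1,j} rho(j)],
  phi_{k,j} = phi_{k-1,j} - phi_{kk} phi_{k-1,k-j},  j = 1..k-1.
Step k = 1:
  phi_11 = rho(1) = -0.4248.
Step k = 2:
  phi_22 = [rho(2) - phi_11 rho(1)] / [1 - phi_11 rho(1)] = [-0.0843 - (-0.4248)(-0.4248)] / [1 - (-0.4248)(-0.4248)]
         = -0.26475504 / 0.81954496 = -0.3231.
Therefore phi_{22} = -0.3231.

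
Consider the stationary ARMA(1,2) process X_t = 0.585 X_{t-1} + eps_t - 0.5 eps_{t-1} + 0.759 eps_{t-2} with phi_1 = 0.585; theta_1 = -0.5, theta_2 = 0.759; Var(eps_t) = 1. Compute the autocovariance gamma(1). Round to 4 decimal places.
\gamma(1) = 0.7354

Multiply the model equation by X_{t-k} and take expectations. With theta_0 = psi_0 = 1 and psi_j the MA(infinity) weights, this gives
  gamma(k) - sum_i phi_i gamma(k-i) = c_k,
  c_k = sigma^2 * sum_{j=k..q} theta_j psi_{j-k}   (c_k = 0 for k > q),
using gamma(-m) = gamma(m).
psi-weights needed (psi_j = theta_j + sum_i phi_i psi_{j-i}):
  psi_1 = theta_1 + phi_1 = -0.5 + (0.585) = 0.085
  psi_2 = theta_2 + phi_1 psi_1 = 0.759 + (0.585)(0.085) = 0.808725
Right-hand sides:
  c_0 = sigma^2 (1 + theta_1 psi_1 + theta_2 psi_2) = 1 * (1 + (-0.5)(0.085) + (0.759)(0.808725)) = 1 * 1.571322 = 1.571322
  c_1 = sigma^2 (theta_1 + theta_2 psi_1) = 1 * (-0.5 + (0.759)(0.085)) = -0.435485
  c_2 = sigma^2 theta_2 = 1 * (0.759) = 0.759
Equations for k = 0 and k = 1 (AR order 1):
  gamma(0) = phi_1 gamma(1) + c_0
  gamma(1) = phi_1 gamma(0) + c_1
Substituting the second into the first: gamma(0) (1 - phi_1^2) = c_0 + phi_1 c_1, so
  gamma(0) = (c_0 + phi_1 c_1) / (1 - phi_1^2) = (1.571322 + (0.585)(-0.435485)) / (1 - (0.585)^2) = 1.316564 / 0.657775 = 2.001541.
  gamma(1) = phi_1 gamma(0) + c_1 = (0.585)(2.001541) + (-0.435485) = 0.735416.
Therefore gamma(1) = 0.7354 (to 4 decimal places).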